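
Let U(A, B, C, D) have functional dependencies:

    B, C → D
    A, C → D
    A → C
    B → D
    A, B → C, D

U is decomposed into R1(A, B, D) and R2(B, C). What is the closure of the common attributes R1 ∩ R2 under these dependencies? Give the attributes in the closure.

B, D

R1 ∩ R2 = {B}.
B → D applies, adding D
Closure: {B, D}.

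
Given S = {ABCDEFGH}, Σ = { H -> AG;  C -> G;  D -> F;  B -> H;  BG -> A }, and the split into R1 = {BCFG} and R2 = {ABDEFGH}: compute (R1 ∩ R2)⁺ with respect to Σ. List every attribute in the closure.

R1 ∩ R2 = {BFG}.
B → H applies, adding H
BG → A applies, adding A
Closure: {ABFGH}.

ABFGH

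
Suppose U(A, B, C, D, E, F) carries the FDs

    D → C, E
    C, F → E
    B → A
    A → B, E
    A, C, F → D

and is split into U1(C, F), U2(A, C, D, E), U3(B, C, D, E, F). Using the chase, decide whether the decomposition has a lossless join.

Chase test. Columns are A, B, C, D, E, F; row i has aⱼ where attribute j ∈ Ui, else bᵢⱼ.
Initial tableau (one row per fragment):
  row 1: b11 b12 a3 b14 b15 a6
  row 2: a1 b22 a3 a4 a5 b26
  row 3: b31 a2 a3 a4 a5 a6
Rows 1 and 3 agree on C, F; apply C, F→E and equate their E entries.
No row becomes fully distinguished — the join is lossy.

No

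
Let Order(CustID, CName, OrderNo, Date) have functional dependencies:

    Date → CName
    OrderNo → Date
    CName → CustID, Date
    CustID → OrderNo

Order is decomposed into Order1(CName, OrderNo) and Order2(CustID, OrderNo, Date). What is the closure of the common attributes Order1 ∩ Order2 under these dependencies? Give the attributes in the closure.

CustID, CName, OrderNo, Date

Order1 ∩ Order2 = {OrderNo}.
OrderNo → Date applies, adding Date
Date → CName applies, adding CName
CName → CustID, Date applies, adding CustID
Closure: {CustID, CName, OrderNo, Date}.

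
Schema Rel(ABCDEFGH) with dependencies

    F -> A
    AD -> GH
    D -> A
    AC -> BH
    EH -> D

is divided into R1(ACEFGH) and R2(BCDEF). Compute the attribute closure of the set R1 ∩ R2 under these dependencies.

R1 ∩ R2 = {CEF}.
F → A applies, adding A
AC → BH applies, adding BH
EH → D applies, adding D
AD → GH applies, adding G
Closure: {ABCDEFGH}.

ABCDEFGH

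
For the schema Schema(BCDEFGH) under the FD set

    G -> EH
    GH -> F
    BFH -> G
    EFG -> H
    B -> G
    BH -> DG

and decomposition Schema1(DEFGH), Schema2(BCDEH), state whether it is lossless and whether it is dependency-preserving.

lossy and not dependency-preserving

Lossless test: (DEH)⁺ = {DEH}, which is a superkey of neither fragment — lossy.
Dependency preservation: the restricted closure of {BFH} across the fragments never reaches {G}, so BFH → G cannot be enforced without a join — not preserved.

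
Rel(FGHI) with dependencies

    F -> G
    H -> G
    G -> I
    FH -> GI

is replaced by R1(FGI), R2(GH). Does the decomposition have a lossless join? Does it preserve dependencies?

lossy but dependency-preserving

Lossless test: (G)⁺ = {GI}, which is a superkey of neither fragment — lossy.
Dependency preservation: FH → GI is not contained in any single fragment, but the restricted closure of its left-hand side across the fragments still reaches the right-hand side; the remaining FDs each lie inside some fragment. All dependencies are preserved.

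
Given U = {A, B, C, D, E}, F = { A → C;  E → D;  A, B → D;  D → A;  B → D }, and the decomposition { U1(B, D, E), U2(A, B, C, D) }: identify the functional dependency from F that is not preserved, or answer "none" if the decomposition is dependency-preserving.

A → C lies within U2.
E → D lies within U1.
A, B → D lies within U2.
D → A lies within U2.
B → D lies within U1.
Every dependency is enforceable on the fragments, so the decomposition is dependency-preserving.

none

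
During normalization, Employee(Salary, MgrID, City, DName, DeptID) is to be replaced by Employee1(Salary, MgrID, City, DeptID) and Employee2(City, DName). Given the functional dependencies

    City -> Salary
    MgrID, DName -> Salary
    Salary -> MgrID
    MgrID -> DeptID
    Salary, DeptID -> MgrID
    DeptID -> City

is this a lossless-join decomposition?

Yes

Common attributes: Employee1 ∩ Employee2 = {City}.
Closure of {City}: City → Salary applies, adding Salary; Salary → MgrID applies, adding MgrID; MgrID → DeptID applies, adding DeptID. So (City)⁺ = {Salary, MgrID, City, DeptID}.
This closure contains every attribute of Employee1, so Employee1 ∩ Employee2 → Employee1. The join is lossless.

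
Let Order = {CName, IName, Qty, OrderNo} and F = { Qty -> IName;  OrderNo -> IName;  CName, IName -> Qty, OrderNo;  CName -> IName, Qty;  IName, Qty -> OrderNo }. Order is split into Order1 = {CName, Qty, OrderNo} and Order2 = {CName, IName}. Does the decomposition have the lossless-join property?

Common attributes: Order1 ∩ Order2 = {CName}.
Closure of {CName}: CName → IName, Qty applies, adding IName, Qty; IName, Qty → OrderNo applies, adding OrderNo. So (CName)⁺ = {CName, IName, Qty, OrderNo}.
This closure contains every attribute of Order1, so Order1 ∩ Order2 → Order1. The join is lossless.

Yes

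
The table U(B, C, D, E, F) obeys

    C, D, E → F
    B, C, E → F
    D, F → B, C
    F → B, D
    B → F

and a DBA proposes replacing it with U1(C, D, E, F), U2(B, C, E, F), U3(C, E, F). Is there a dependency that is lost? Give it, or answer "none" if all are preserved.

none

C, D, E → F lies within U1.
B, C, E → F lies within U2.
D, F → B, C: restricted closure across fragments reaches B, C.
F → B, D: restricted closure across fragments reaches B, D.
B → F lies within U2.
Every dependency is enforceable on the fragments, so the decomposition is dependency-preserving.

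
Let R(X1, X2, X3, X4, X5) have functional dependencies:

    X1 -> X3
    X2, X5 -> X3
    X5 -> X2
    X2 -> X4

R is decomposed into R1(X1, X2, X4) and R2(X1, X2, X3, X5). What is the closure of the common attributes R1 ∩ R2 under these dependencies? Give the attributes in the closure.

R1 ∩ R2 = {X1, X2}.
X1 → X3 applies, adding X3
X2 → X4 applies, adding X4
Closure: {X1, X2, X3, X4}.

X1, X2, X3, X4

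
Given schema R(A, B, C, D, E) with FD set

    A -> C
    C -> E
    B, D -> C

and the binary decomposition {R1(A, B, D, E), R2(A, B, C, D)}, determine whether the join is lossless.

Common attributes: R1 ∩ R2 = {A, B, D}.
Closure of {A, B, D}: A → C applies, adding C; C → E applies, adding E. So (A, B, D)⁺ = {A, B, C, D, E}.
This closure contains every attribute of R1, so R1 ∩ R2 → R1. The join is lossless.

Yes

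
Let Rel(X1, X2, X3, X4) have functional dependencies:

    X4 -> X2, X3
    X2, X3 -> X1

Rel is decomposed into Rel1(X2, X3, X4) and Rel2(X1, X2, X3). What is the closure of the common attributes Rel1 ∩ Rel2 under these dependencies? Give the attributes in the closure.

Rel1 ∩ Rel2 = {X2, X3}.
X2, X3 → X1 applies, adding X1
Closure: {X1, X2, X3}.

X1, X2, X3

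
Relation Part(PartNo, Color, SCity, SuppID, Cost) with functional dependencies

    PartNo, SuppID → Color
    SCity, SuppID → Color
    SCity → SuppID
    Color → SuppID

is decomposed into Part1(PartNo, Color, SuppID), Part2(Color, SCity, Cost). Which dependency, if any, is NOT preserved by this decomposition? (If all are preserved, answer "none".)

none

PartNo, SuppID → Color lies within Part1.
SCity, SuppID → Color: restricted closure across fragments reaches Color.
SCity → SuppID: restricted closure across fragments reaches SuppID.
Color → SuppID lies within Part1.
Every dependency is enforceable on the fragments, so the decomposition is dependency-preserving.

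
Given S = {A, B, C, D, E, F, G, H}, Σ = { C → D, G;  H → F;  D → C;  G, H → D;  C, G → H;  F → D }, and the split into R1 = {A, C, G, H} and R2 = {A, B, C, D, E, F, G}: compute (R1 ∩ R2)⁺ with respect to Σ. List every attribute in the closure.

A, C, D, F, G, H

R1 ∩ R2 = {A, C, G}.
C → D, G applies, adding D
C, G → H applies, adding H
H → F applies, adding F
Closure: {A, C, D, F, G, H}.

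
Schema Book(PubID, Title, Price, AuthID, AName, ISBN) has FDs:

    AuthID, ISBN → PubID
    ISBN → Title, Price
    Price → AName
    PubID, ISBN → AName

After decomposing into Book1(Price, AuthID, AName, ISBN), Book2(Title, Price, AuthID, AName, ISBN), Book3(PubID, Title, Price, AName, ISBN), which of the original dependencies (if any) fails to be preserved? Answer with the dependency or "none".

AuthID, ISBN → PubID

Check AuthID, ISBN → PubID: no single fragment contains all of {PubID, AuthID, ISBN}, and the restricted closure of {AuthID, ISBN} across the fragments never reaches {PubID}.
ISBN → Title, Price is preserved.
Price → AName is preserved.
PubID, ISBN → AName is preserved.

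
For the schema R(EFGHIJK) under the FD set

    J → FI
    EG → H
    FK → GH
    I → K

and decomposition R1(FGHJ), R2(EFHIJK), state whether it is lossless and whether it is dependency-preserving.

Lossless test: (FHJ)⁺ = {FGHIJK}, which contains all of one fragment — lossless.
Dependency preservation: the restricted closure of {EG} across the fragments never reaches {H}, so EG → H cannot be enforced without a join — not preserved.

lossless but not dependency-preserving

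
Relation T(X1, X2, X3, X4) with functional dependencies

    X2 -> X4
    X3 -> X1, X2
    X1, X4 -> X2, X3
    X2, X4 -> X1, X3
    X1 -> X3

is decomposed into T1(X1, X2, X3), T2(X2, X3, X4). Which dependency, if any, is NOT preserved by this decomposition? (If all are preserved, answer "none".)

none

X2 → X4 lies within T2.
X3 → X1, X2 lies within T1.
X1, X4 → X2, X3: restricted closure across fragments reaches X2, X3.
X2, X4 → X1, X3: restricted closure across fragments reaches X1, X3.
X1 → X3 lies within T1.
Every dependency is enforceable on the fragments, so the decomposition is dependency-preserving.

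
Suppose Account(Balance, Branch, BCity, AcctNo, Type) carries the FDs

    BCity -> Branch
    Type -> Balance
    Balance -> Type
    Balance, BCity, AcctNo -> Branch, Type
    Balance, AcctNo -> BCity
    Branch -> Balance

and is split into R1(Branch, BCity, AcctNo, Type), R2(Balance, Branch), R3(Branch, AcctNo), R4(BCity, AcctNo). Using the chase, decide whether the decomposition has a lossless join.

Yes

Chase test. Columns are Balance, Branch, BCity, AcctNo, Type; row i has aⱼ where attribute j ∈ Ri, else bᵢⱼ.
Initial tableau (one row per fragment):
  row 1: b11 a2 a3 a4 a5
  row 2: a1 a2 b23 b24 b25
  row 3: b31 a2 b33 a4 b35
  row 4: b41 b42 a3 a4 b45
Rows 1 and 4 agree on BCity; apply BCity→Branch and equate their Branch entries.
Rows 1 and 2 agree on Branch; apply Branch→Balance and equate their Balance entries.
Rows 1 and 3 agree on Branch; apply Branch→Balance and equate their Balance entries.
Rows 1 and 4 agree on Branch; apply Branch→Balance and equate their Balance entries.
Rows 1 and 2 agree on Balance; apply Balance→Type and equate their Type entries.
Rows 1 and 3 agree on Balance; apply Balance→Type and equate their Type entries.
Rows 1 and 4 agree on Balance; apply Balance→Type and equate their Type entries.
Rows 1 and 3 agree on Balance, AcctNo; apply Balance, AcctNo→BCity and equate their BCity entries.
Row 1 is now all distinguished symbols — the join is lossless.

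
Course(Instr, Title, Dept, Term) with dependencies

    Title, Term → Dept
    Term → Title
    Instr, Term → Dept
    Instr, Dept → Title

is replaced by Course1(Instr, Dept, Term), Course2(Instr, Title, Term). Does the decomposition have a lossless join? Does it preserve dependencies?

Lossless test: (Instr, Term)⁺ = {Instr, Title, Dept, Term}, which contains all of one fragment — lossless.
Dependency preservation: the restricted closure of {Instr, Dept} across the fragments never reaches {Title}, so Instr, Dept → Title cannot be enforced without a join — not preserved.

lossless but not dependency-preserving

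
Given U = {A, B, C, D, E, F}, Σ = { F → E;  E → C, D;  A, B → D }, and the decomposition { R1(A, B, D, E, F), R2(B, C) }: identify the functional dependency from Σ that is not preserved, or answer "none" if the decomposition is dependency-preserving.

Check E → C, D: no single fragment contains all of {C, D, E}, and the restricted closure of {E} across the fragments never reaches {C, D}.
F → E is preserved.
A, B → D is preserved.

E → C, D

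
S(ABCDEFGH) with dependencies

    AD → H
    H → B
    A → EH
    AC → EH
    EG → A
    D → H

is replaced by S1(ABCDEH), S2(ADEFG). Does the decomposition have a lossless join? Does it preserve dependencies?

lossy but dependency-preserving

Lossless test: (ADE)⁺ = {ABDEH}, which is a superkey of neither fragment — lossy.
Dependency preservation: every FD's attributes lie within a single fragment, so each can be enforced locally — preserved.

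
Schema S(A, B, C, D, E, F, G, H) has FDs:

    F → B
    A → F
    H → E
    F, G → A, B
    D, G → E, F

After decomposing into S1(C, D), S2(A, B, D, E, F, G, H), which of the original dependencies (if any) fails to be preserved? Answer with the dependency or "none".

F → B lies within S2.
A → F lies within S2.
H → E lies within S2.
F, G → A, B lies within S2.
D, G → E, F lies within S2.
Every dependency is enforceable on the fragments, so the decomposition is dependency-preserving.

none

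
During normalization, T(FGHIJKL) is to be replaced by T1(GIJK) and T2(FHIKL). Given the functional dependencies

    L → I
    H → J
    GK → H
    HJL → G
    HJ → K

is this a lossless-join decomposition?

No

Common attributes: T1 ∩ T2 = {IK}.
No dependency enlarges {IK}, so (IK)⁺ = {IK}.
The closure contains neither all of T1 = {GIJK} nor all of T2 = {FHIKL}, so the common attributes are not a superkey of either fragment. The join is lossy.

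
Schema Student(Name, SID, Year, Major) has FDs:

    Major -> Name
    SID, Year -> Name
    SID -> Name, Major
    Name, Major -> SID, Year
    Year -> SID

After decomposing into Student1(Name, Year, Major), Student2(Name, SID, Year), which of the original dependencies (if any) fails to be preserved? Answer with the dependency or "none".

none

Major → Name lies within Student1.
SID, Year → Name lies within Student2.
SID → Name, Major: restricted closure across fragments reaches Name, Major.
Name, Major → SID, Year: restricted closure across fragments reaches SID, Year.
Year → SID lies within Student2.
Every dependency is enforceable on the fragments, so the decomposition is dependency-preserving.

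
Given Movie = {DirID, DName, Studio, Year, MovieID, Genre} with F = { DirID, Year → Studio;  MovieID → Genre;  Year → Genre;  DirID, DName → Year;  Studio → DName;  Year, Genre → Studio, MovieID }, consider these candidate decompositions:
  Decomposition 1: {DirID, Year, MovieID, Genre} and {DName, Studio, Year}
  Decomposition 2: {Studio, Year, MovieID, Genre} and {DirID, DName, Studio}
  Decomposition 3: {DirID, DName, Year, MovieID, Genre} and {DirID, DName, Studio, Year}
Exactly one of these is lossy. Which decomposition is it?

Decomposition 1: common = {Year}, closure = {DName, Studio, Year, MovieID, Genre} → lossless.
Decomposition 2: common = {Studio}, closure = {DName, Studio} → lossy.
Decomposition 3: common = {DirID, DName, Year}, closure = {DirID, DName, Studio, Year, MovieID, Genre} → lossless.

Decomposition 2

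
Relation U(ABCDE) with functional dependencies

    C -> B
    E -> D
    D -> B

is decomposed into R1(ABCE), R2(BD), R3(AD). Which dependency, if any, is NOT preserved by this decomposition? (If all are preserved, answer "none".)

E -> D

Check E → D: no single fragment contains all of {DE}, and the restricted closure of {E} across the fragments never reaches {D}.
C → B is preserved.
D → B is preserved.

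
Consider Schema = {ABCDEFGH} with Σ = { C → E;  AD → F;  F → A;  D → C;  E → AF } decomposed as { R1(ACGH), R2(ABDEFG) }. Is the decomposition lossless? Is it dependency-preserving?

lossy and not dependency-preserving

Lossless test: (AG)⁺ = {AG}, which is a superkey of neither fragment — lossy.
Dependency preservation: the restricted closure of {C} across the fragments never reaches {E}, so C → E cannot be enforced without a join — not preserved.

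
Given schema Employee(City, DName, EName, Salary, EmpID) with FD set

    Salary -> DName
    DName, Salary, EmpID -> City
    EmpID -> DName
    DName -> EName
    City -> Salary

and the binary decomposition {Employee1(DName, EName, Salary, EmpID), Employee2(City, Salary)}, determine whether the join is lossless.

Common attributes: Employee1 ∩ Employee2 = {Salary}.
Closure of {Salary}: Salary → DName applies, adding DName; DName → EName applies, adding EName. So (Salary)⁺ = {DName, EName, Salary}.
The closure contains neither all of Employee1 = {DName, EName, Salary, EmpID} nor all of Employee2 = {City, Salary}, so the common attributes are not a superkey of either fragment. The join is lossy.

No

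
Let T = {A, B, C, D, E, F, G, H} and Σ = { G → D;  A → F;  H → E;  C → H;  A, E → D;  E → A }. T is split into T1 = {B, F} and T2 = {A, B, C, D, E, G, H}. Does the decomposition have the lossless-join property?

No

Common attributes: T1 ∩ T2 = {B}.
No dependency enlarges {B}, so (B)⁺ = {B}.
The closure contains neither all of T1 = {B, F} nor all of T2 = {A, B, C, D, E, G, H}, so the common attributes are not a superkey of either fragment. The join is lossy.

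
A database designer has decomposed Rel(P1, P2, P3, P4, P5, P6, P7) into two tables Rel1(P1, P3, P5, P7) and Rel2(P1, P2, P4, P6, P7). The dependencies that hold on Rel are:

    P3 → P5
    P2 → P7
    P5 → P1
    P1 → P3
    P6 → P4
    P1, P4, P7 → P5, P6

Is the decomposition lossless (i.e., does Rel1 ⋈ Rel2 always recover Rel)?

Yes

Common attributes: Rel1 ∩ Rel2 = {P1, P7}.
Closure of {P1, P7}: P1 → P3 applies, adding P3; P3 → P5 applies, adding P5. So (P1, P7)⁺ = {P1, P3, P5, P7}.
This closure contains every attribute of Rel1, so Rel1 ∩ Rel2 → Rel1. The join is lossless.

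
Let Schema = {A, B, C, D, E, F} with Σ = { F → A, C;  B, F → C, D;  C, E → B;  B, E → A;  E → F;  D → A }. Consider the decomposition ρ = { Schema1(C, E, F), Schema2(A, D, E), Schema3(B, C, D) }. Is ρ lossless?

Chase test. Columns are A, B, C, D, E, F; row i has aⱼ where attribute j ∈ Schemai, else bᵢⱼ.
Initial tableau (one row per fragment):
  row 1: b11 b12 a3 b14 a5 a6
  row 2: a1 b22 b23 a4 a5 b26
  row 3: b31 a2 a3 a4 b35 b36
Rows 1 and 2 agree on E; apply E→F and equate their F entries.
Rows 2 and 3 agree on D; apply D→A and equate their A entries.
Rows 1 and 2 agree on F; apply F→A, C and equate their A, C entries.
Rows 1 and 2 agree on C, E; apply C, E→B and equate their B entries.
Rows 1 and 2 agree on B, F; apply B, F→C, D and equate their C, D entries.
No row becomes fully distinguished — the join is lossy.

No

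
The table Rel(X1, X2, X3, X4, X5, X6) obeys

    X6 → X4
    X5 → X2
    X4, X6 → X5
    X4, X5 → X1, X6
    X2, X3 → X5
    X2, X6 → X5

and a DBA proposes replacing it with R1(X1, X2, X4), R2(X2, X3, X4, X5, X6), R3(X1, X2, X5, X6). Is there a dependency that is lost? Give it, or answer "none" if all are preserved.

X6 → X4 lies within R2.
X5 → X2 lies within R2.
X4, X6 → X5 lies within R2.
X4, X5 → X1, X6: restricted closure across fragments reaches X1, X6.
X2, X3 → X5 lies within R2.
X2, X6 → X5 lies within R2.
Every dependency is enforceable on the fragments, so the decomposition is dependency-preserving.

none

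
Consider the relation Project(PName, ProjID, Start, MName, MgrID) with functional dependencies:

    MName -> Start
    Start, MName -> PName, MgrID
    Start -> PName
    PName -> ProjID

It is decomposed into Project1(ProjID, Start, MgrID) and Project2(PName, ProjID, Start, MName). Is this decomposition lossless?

Common attributes: Project1 ∩ Project2 = {ProjID, Start}.
Closure of {ProjID, Start}: Start → PName applies, adding PName. So (ProjID, Start)⁺ = {PName, ProjID, Start}.
The closure contains neither all of Project1 = {ProjID, Start, MgrID} nor all of Project2 = {PName, ProjID, Start, MName}, so the common attributes are not a superkey of either fragment. The join is lossy.

No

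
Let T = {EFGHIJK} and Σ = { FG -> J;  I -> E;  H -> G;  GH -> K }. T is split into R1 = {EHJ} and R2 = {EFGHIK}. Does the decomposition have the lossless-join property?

No

Common attributes: R1 ∩ R2 = {EH}.
Closure of {EH}: H → G applies, adding G; GH → K applies, adding K. So (EH)⁺ = {EGHK}.
The closure contains neither all of R1 = {EHJ} nor all of R2 = {EFGHIK}, so the common attributes are not a superkey of either fragment. The join is lossy.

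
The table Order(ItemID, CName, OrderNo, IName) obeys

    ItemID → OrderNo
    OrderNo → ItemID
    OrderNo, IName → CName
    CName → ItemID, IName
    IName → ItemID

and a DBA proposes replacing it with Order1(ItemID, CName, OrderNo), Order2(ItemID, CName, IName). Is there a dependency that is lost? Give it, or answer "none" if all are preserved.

ItemID → OrderNo lies within Order1.
OrderNo → ItemID lies within Order1.
OrderNo, IName → CName: restricted closure across fragments reaches CName.
CName → ItemID, IName lies within Order2.
IName → ItemID lies within Order2.
Every dependency is enforceable on the fragments, so the decomposition is dependency-preserving.

none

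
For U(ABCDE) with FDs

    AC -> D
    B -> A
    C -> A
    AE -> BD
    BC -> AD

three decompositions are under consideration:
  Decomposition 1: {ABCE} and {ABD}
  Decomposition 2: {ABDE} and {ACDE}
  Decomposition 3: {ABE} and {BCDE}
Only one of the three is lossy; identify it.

Decomposition 1: common = {AB}, closure = {AB} → lossy.
Decomposition 2: common = {ADE}, closure = {ABDE} → lossless.
Decomposition 3: common = {BE}, closure = {ABDE} → lossless.

Decomposition 1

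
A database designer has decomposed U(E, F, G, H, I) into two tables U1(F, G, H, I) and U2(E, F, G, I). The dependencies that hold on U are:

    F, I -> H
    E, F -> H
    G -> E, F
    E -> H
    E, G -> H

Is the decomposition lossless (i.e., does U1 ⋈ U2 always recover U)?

Yes

Common attributes: U1 ∩ U2 = {F, G, I}.
Closure of {F, G, I}: F, I → H applies, adding H; G → E, F applies, adding E. So (F, G, I)⁺ = {E, F, G, H, I}.
This closure contains every attribute of U1, so U1 ∩ U2 → U1. The join is lossless.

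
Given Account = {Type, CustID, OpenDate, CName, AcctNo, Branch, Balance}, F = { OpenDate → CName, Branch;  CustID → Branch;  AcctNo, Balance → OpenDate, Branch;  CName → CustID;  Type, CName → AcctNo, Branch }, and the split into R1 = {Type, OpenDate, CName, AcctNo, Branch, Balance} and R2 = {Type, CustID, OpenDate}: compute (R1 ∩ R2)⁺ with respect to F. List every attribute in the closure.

R1 ∩ R2 = {Type, OpenDate}.
OpenDate → CName, Branch applies, adding CName, Branch
CName → CustID applies, adding CustID
Type, CName → AcctNo, Branch applies, adding AcctNo
Closure: {Type, CustID, OpenDate, CName, AcctNo, Branch}.

Type, CustID, OpenDate, CName, AcctNo, Branch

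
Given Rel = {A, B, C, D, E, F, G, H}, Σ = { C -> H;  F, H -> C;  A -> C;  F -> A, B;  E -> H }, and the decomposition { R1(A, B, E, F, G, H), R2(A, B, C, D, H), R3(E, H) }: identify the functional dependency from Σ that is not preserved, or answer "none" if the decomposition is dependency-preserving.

C → H lies within R2.
F, H → C: restricted closure across fragments reaches C.
A → C lies within R2.
F → A, B lies within R1.
E → H lies within R1.
Every dependency is enforceable on the fragments, so the decomposition is dependency-preserving.

none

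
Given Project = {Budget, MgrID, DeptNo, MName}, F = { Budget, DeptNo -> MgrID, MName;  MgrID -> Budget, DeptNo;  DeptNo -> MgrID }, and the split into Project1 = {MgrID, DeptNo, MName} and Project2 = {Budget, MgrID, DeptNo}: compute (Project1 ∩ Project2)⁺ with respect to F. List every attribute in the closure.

Budget, MgrID, DeptNo, MName

Project1 ∩ Project2 = {MgrID, DeptNo}.
MgrID → Budget, DeptNo applies, adding Budget
Budget, DeptNo → MgrID, MName applies, adding MName
Closure: {Budget, MgrID, DeptNo, MName}.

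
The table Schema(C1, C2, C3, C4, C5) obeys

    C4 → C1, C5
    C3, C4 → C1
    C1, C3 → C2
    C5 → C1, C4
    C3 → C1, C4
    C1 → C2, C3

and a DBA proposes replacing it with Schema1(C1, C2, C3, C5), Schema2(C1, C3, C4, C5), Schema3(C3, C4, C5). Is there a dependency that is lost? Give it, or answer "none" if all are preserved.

C4 → C1, C5 lies within Schema2.
C3, C4 → C1 lies within Schema2.
C1, C3 → C2 lies within Schema1.
C5 → C1, C4 lies within Schema2.
C3 → C1, C4 lies within Schema2.
C1 → C2, C3 lies within Schema1.
Every dependency is enforceable on the fragments, so the decomposition is dependency-preserving.

none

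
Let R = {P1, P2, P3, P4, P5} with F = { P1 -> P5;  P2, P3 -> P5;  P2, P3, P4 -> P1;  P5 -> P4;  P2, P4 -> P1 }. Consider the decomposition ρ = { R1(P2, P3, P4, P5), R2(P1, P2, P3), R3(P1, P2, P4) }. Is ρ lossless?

Chase test. Columns are P1, P2, P3, P4, P5; row i has aⱼ where attribute j ∈ Ri, else bᵢⱼ.
Initial tableau (one row per fragment):
  row 1: b11 a2 a3 a4 a5
  row 2: a1 a2 a3 b24 b25
  row 3: a1 a2 b33 a4 b35
Rows 2 and 3 agree on P1; apply P1→P5 and equate their P5 entries.
Rows 1 and 2 agree on P2, P3; apply P2, P3→P5 and equate their P5 entries.
Rows 1 and 2 agree on P5; apply P5→P4 and equate their P4 entries.
Rows 1 and 2 agree on P2, P4; apply P2, P4→P1 and equate their P1 entries.
Row 1 is now all distinguished symbols — the join is lossless.

Yes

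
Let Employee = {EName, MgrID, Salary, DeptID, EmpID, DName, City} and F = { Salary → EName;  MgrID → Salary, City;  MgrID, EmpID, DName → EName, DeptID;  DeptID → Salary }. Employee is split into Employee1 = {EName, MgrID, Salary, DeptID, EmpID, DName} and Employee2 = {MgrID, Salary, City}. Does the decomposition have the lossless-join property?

Yes

Common attributes: Employee1 ∩ Employee2 = {MgrID, Salary}.
Closure of {MgrID, Salary}: Salary → EName applies, adding EName; MgrID → Salary, City applies, adding City. So (MgrID, Salary)⁺ = {EName, MgrID, Salary, City}.
This closure contains every attribute of Employee2, so Employee1 ∩ Employee2 → Employee2. The join is lossless.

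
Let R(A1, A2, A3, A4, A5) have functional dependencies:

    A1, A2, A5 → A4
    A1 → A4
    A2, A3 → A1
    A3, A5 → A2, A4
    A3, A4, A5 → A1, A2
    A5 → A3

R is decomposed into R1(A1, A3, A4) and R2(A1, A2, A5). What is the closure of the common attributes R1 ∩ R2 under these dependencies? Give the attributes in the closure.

R1 ∩ R2 = {A1}.
A1 → A4 applies, adding A4
Closure: {A1, A4}.

A1, A4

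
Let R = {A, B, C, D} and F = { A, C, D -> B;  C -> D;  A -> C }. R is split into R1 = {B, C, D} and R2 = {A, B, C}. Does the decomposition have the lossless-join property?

Common attributes: R1 ∩ R2 = {B, C}.
Closure of {B, C}: C → D applies, adding D. So (B, C)⁺ = {B, C, D}.
This closure contains every attribute of R1, so R1 ∩ R2 → R1. The join is lossless.

Yes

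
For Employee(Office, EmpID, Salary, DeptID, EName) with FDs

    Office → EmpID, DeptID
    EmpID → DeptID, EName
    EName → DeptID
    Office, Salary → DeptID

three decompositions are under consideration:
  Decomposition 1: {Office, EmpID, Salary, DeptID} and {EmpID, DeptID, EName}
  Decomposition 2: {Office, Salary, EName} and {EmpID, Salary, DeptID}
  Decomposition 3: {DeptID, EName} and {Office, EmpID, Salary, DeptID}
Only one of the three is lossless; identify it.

Decomposition 1: common = {EmpID, DeptID}, closure = {EmpID, DeptID, EName} → lossless.
Decomposition 2: common = {Salary}, closure = {Salary} → lossy.
Decomposition 3: common = {DeptID}, closure = {DeptID} → lossy.

Decomposition 1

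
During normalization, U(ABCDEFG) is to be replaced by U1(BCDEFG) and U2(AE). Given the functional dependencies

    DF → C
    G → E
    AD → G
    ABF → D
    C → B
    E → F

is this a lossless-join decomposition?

No

Common attributes: U1 ∩ U2 = {E}.
Closure of {E}: E → F applies, adding F. So (E)⁺ = {EF}.
The closure contains neither all of U1 = {BCDEFG} nor all of U2 = {AE}, so the common attributes are not a superkey of either fragment. The join is lossy.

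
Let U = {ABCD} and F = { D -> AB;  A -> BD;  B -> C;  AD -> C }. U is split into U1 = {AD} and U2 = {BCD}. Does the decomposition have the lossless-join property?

Common attributes: U1 ∩ U2 = {D}.
Closure of {D}: D → AB applies, adding AB; B → C applies, adding C. So (D)⁺ = {ABCD}.
This closure contains every attribute of U1, so U1 ∩ U2 → U1. The join is lossless.

Yes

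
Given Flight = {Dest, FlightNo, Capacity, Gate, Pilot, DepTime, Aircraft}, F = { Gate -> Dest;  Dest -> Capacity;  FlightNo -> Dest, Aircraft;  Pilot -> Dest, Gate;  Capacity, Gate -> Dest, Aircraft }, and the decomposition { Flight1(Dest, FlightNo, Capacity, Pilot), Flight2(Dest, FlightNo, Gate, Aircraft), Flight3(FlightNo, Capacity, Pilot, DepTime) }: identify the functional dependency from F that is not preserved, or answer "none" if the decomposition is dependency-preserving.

Check Pilot → Dest, Gate: no single fragment contains all of {Dest, Gate, Pilot}, and the restricted closure of {Pilot} across the fragments never reaches {Dest, Gate}.
Gate → Dest is preserved.
Dest → Capacity is preserved.
FlightNo → Dest, Aircraft is preserved.
Capacity, Gate → Dest, Aircraft is preserved.

Pilot -> Dest, Gate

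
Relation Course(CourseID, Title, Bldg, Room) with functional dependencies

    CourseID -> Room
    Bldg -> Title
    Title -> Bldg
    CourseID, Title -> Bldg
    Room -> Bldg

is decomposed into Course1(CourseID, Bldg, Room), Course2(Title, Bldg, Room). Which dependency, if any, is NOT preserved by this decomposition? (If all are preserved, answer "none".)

CourseID → Room lies within Course1.
Bldg → Title lies within Course2.
Title → Bldg lies within Course2.
CourseID, Title → Bldg: restricted closure across fragments reaches Bldg.
Room → Bldg lies within Course1.
Every dependency is enforceable on the fragments, so the decomposition is dependency-preserving.

none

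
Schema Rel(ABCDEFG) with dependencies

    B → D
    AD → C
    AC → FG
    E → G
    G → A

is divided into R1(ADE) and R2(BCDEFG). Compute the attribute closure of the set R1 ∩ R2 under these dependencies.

R1 ∩ R2 = {DE}.
E → G applies, adding G
G → A applies, adding A
AD → C applies, adding C
AC → FG applies, adding F
Closure: {ACDEFG}.

ACDEFG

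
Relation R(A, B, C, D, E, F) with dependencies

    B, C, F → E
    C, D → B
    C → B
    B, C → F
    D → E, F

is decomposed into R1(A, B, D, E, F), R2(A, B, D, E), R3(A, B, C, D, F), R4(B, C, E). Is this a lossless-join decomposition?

Chase test. Columns are A, B, C, D, E, F; row i has aⱼ where attribute j ∈ Ri, else bᵢⱼ.
Initial tableau (one row per fragment):
  row 1: a1 a2 b13 a4 a5 a6
  row 2: a1 a2 b23 a4 a5 b26
  row 3: a1 a2 a3 a4 b35 a6
  row 4: b41 a2 a3 b44 a5 b46
Rows 3 and 4 agree on B, C; apply B, C→F and equate their F entries.
Rows 1 and 2 agree on D; apply D→E, F and equate their E, F entries.
Rows 1 and 3 agree on D; apply D→E, F and equate their E, F entries.
Row 3 is now all distinguished symbols — the join is lossless.

Yes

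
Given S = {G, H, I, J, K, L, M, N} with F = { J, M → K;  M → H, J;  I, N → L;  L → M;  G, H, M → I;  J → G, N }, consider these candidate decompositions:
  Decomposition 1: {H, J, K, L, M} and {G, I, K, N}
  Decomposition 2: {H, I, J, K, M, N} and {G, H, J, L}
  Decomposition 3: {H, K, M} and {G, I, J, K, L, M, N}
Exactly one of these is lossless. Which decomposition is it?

Decomposition 3

Decomposition 1: common = {K}, closure = {K} → lossy.
Decomposition 2: common = {H, J}, closure = {G, H, J, N} → lossy.
Decomposition 3: common = {K, M}, closure = {G, H, I, J, K, L, M, N} → lossless.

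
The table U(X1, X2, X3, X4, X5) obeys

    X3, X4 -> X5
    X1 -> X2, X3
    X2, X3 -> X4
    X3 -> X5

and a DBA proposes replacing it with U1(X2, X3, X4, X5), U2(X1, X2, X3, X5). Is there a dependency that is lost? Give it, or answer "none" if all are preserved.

X3, X4 → X5 lies within U1.
X1 → X2, X3 lies within U2.
X2, X3 → X4 lies within U1.
X3 → X5 lies within U1.
Every dependency is enforceable on the fragments, so the decomposition is dependency-preserving.

none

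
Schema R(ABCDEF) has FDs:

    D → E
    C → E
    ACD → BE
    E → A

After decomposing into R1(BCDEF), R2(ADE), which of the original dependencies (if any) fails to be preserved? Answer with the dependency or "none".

D → E lies within R1.
C → E lies within R1.
ACD → BE: restricted closure across fragments reaches BE.
E → A lies within R2.
Every dependency is enforceable on the fragments, so the decomposition is dependency-preserving.

none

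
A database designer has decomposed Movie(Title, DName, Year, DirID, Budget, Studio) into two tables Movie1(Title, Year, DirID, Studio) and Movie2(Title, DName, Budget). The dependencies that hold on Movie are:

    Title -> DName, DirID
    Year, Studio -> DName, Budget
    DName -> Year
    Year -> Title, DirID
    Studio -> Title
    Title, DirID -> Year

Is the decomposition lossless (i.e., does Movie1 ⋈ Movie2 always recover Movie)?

Common attributes: Movie1 ∩ Movie2 = {Title}.
Closure of {Title}: Title → DName, DirID applies, adding DName, DirID; DName → Year applies, adding Year. So (Title)⁺ = {Title, DName, Year, DirID}.
The closure contains neither all of Movie1 = {Title, Year, DirID, Studio} nor all of Movie2 = {Title, DName, Budget}, so the common attributes are not a superkey of either fragment. The join is lossy.

No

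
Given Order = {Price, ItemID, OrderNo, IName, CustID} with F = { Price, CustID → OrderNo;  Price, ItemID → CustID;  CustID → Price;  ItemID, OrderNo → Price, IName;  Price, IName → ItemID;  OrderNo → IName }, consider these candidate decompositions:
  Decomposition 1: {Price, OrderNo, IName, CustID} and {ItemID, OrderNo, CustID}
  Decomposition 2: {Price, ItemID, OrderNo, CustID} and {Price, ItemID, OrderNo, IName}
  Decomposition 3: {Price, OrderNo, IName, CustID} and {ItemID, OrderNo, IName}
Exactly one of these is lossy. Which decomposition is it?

Decomposition 1: common = {OrderNo, CustID}, closure = {Price, ItemID, OrderNo, IName, CustID} → lossless.
Decomposition 2: common = {Price, ItemID, OrderNo}, closure = {Price, ItemID, OrderNo, IName, CustID} → lossless.
Decomposition 3: common = {OrderNo, IName}, closure = {OrderNo, IName} → lossy.

Decomposition 3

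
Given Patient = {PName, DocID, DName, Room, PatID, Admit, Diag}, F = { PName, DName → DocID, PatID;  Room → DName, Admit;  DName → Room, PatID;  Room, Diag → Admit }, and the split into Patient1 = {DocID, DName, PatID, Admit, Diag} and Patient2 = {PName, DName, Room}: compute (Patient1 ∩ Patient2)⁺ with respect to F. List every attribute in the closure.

DName, Room, PatID, Admit

Patient1 ∩ Patient2 = {DName}.
DName → Room, PatID applies, adding Room, PatID
Room → DName, Admit applies, adding Admit
Closure: {DName, Room, PatID, Admit}.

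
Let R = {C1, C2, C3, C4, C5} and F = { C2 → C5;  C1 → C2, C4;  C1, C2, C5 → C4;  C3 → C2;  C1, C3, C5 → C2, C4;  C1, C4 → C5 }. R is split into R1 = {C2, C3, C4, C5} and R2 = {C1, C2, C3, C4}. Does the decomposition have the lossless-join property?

Yes

Common attributes: R1 ∩ R2 = {C2, C3, C4}.
Closure of {C2, C3, C4}: C2 → C5 applies, adding C5. So (C2, C3, C4)⁺ = {C2, C3, C4, C5}.
This closure contains every attribute of R1, so R1 ∩ R2 → R1. The join is lossless.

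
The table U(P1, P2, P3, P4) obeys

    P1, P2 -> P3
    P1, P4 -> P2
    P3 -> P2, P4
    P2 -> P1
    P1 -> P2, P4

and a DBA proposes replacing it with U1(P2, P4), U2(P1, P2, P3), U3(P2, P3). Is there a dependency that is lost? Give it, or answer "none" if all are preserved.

P1, P2 → P3 lies within U2.
P1, P4 → P2: restricted closure across fragments reaches P2.
P3 → P2, P4: restricted closure across fragments reaches P2, P4.
P2 → P1 lies within U2.
P1 → P2, P4: restricted closure across fragments reaches P2, P4.
Every dependency is enforceable on the fragments, so the decomposition is dependency-preserving.

none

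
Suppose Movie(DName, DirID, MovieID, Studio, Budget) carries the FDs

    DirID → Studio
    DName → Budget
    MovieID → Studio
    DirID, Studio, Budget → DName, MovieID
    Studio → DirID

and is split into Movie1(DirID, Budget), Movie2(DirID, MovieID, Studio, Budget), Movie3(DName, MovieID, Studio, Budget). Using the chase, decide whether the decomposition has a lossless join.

Yes

Chase test. Columns are DName, DirID, MovieID, Studio, Budget; row i has aⱼ where attribute j ∈ Moviei, else bᵢⱼ.
Initial tableau (one row per fragment):
  row 1: b11 a2 b13 b14 a5
  row 2: b21 a2 a3 a4 a5
  row 3: a1 b32 a3 a4 a5
Rows 1 and 2 agree on DirID; apply DirID→Studio and equate their Studio entries.
Rows 1 and 2 agree on DirID, Studio, Budget; apply DirID, Studio, Budget→DName, MovieID and equate their DName, MovieID entries.
Rows 1 and 3 agree on Studio; apply Studio→DirID and equate their DirID entries.
Rows 1 and 3 agree on DirID, Studio, Budget; apply DirID, Studio, Budget→DName, MovieID and equate their DName, MovieID entries.
Row 1 is now all distinguished symbols — the join is lossless.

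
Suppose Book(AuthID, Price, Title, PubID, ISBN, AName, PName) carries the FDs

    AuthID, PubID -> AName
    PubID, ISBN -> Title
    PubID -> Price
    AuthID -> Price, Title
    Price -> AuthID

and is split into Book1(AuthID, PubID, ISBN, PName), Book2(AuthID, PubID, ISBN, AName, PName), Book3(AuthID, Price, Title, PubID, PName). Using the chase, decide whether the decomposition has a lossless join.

Chase test. Columns are AuthID, Price, Title, PubID, ISBN, AName, PName; row i has aⱼ where attribute j ∈ Booki, else bᵢⱼ.
Initial tableau (one row per fragment):
  row 1: a1 b12 b13 a4 a5 b16 a7
  row 2: a1 b22 b23 a4 a5 a6 a7
  row 3: a1 a2 a3 a4 b35 b36 a7
Rows 1 and 2 agree on AuthID, PubID; apply AuthID, PubID→AName and equate their AName entries.
Rows 1 and 3 agree on AuthID, PubID; apply AuthID, PubID→AName and equate their AName entries.
Rows 1 and 2 agree on PubID, ISBN; apply PubID, ISBN→Title and equate their Title entries.
Rows 1 and 2 agree on PubID; apply PubID→Price and equate their Price entries.
Rows 1 and 3 agree on PubID; apply PubID→Price and equate their Price entries.
Rows 1 and 3 agree on AuthID; apply AuthID→Price, Title and equate their Price, Title entries.
Row 1 is now all distinguished symbols — the join is lossless.

Yes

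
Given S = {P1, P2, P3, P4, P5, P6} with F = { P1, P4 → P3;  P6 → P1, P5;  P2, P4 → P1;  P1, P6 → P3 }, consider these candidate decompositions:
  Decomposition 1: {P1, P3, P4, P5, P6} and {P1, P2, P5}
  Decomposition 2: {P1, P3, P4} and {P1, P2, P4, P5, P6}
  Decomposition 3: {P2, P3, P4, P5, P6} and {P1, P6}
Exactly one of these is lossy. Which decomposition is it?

Decomposition 1: common = {P1, P5}, closure = {P1, P5} → lossy.
Decomposition 2: common = {P1, P4}, closure = {P1, P3, P4} → lossless.
Decomposition 3: common = {P6}, closure = {P1, P3, P5, P6} → lossless.

Decomposition 1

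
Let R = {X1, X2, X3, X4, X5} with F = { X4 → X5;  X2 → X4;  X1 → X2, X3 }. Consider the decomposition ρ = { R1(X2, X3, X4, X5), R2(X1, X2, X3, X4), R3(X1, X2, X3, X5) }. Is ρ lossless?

Yes

Chase test. Columns are X1, X2, X3, X4, X5; row i has aⱼ where attribute j ∈ Ri, else bᵢⱼ.
Initial tableau (one row per fragment):
  row 1: b11 a2 a3 a4 a5
  row 2: a1 a2 a3 a4 b25
  row 3: a1 a2 a3 b34 a5
Rows 1 and 2 agree on X4; apply X4→X5 and equate their X5 entries.
Rows 1 and 3 agree on X2; apply X2→X4 and equate their X4 entries.
Row 2 is now all distinguished symbols — the join is lossless.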